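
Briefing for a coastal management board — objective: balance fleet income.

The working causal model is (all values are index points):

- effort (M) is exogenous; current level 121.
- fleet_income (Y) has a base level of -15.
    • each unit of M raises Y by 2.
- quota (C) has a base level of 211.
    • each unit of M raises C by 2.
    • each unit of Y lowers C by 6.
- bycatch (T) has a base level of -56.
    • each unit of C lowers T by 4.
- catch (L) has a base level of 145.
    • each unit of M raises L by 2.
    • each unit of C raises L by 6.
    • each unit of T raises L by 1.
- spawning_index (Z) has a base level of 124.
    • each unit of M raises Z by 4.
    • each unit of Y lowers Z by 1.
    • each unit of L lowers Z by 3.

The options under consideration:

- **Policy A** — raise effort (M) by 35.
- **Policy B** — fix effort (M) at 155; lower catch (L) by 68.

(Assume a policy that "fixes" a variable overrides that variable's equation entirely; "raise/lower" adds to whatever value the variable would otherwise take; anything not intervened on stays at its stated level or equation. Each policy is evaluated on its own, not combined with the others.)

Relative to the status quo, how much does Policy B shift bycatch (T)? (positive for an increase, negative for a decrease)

1360

Baseline:
  M = 121
  Y = -15 + 2·121 = 227
  C = 211 + 2·121 − 6·227 = -909
  T = -56 − 4·(-909) = 3580
Policy B (M := 155, L − 68):
  M = 155
  Y = -15 + 2·155 = 295
  C = 211 + 2·155 − 6·295 = -1249
  T = -56 − 4·(-1249) = 4940
Change in T: 4940 − 3580 = 1360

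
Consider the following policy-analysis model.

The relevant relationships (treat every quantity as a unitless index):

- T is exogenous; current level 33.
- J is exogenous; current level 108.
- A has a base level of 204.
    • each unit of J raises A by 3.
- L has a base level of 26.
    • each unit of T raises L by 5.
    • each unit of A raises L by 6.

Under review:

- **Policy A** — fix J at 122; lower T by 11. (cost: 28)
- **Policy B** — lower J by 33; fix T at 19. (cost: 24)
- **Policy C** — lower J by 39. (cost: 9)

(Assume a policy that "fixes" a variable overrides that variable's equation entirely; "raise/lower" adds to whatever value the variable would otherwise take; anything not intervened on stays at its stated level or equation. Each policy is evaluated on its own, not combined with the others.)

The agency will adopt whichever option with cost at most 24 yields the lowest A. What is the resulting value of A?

411

Policy B (J − 33, T := 19):
  J = 108 − 33 = 75
  A = 204 + 3·75 = 429
Policy C (J − 39):
  J = 108 − 39 = 69
  A = 204 + 3·69 = 411
Comparing — Policy B: A=429, Policy C: A=411. Lowest is 411 (Policy C).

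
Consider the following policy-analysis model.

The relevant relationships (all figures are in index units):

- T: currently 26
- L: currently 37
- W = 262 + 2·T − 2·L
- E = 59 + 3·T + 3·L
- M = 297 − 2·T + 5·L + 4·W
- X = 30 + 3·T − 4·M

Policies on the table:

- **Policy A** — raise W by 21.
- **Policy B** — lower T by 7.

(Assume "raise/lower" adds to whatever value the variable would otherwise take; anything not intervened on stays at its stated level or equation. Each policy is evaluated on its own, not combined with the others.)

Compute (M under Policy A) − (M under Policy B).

126

Policy A (W + 21):
  T = 26
  L = 37
  W = 262 + 2·26 − 2·37 (+21 from intervention) = 261
  M = 297 − 2·26 + 5·37 + 4·261 = 1474
Policy B (T − 7):
  T = 26 − 7 = 19
  L = 37
  W = 262 + 2·19 − 2·37 = 226
  M = 297 − 2·19 + 5·37 + 4·226 = 1348
M: 1474 − 1348 = 126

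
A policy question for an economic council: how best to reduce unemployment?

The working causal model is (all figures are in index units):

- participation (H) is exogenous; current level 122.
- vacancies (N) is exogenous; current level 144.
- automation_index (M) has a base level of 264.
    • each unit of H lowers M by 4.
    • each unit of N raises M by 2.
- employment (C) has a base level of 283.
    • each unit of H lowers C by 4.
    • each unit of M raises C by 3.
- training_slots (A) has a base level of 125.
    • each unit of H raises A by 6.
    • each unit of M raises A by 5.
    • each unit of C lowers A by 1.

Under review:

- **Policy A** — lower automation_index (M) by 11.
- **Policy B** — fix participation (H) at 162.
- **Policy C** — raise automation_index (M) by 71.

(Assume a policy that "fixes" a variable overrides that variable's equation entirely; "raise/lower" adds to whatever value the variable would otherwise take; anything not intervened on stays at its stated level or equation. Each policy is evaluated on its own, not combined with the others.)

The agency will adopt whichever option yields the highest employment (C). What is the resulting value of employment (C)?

Policy A (M − 11):
  H = 122
  N = 144
  M = 264 − 4·122 + 2·144 (−11 from intervention) = 53
  C = 283 − 4·122 + 3·53 = -46
Policy B (H := 162):
  H = 162
  N = 144
  M = 264 − 4·162 + 2·144 = -96
  C = 283 − 4·162 + 3·(-96) = -653
Policy C (M + 71):
  H = 122
  N = 144
  M = 264 − 4·122 + 2·144 (+71 from intervention) = 135
  C = 283 − 4·122 + 3·135 = 200
Comparing — Policy A: C=-46, Policy B: C=-653, Policy C: C=200. Highest is 200 (Policy C).

200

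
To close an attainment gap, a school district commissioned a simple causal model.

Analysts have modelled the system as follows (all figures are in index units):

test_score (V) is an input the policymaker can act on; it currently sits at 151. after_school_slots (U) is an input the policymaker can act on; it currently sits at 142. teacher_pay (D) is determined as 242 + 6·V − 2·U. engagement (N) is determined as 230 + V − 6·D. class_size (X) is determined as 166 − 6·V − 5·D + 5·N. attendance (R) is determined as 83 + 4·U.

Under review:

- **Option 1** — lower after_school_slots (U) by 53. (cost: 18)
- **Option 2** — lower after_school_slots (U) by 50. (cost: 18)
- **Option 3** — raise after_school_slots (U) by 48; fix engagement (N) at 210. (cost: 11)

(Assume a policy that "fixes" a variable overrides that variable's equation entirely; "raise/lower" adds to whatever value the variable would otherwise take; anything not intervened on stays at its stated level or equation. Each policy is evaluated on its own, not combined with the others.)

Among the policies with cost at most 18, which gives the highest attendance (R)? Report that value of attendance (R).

843

Option 1 (U − 53):
  U = 142 − 53 = 89
  R = 83 + 4·89 = 439
Option 2 (U − 50):
  U = 142 − 50 = 92
  R = 83 + 4·92 = 451
Option 3 (U + 48, N := 210):
  U = 142 + 48 = 190
  R = 83 + 4·190 = 843
Comparing — Option 1: R=439, Option 2: R=451, Option 3: R=843. Highest is 843 (Option 3).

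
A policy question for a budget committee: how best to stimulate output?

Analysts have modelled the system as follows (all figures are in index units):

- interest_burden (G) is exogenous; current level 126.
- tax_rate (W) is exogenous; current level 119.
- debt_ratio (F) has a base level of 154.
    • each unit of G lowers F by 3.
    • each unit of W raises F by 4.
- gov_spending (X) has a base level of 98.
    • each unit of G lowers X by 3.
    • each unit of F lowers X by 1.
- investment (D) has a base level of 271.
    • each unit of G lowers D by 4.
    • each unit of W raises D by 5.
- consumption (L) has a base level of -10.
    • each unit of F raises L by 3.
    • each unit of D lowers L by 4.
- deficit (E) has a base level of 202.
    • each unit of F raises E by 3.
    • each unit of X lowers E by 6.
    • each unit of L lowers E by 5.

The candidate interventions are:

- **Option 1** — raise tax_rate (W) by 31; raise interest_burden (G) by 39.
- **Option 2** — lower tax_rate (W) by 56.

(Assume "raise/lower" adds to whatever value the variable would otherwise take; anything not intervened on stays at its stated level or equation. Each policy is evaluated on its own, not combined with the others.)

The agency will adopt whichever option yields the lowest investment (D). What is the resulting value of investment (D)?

82

Option 1 (W + 31, G + 39):
  G = 126 + 39 = 165
  W = 119 + 31 = 150
  D = 271 − 4·165 + 5·150 = 361
Option 2 (W − 56):
  G = 126
  W = 119 − 56 = 63
  D = 271 − 4·126 + 5·63 = 82
Comparing — Option 1: D=361, Option 2: D=82. Lowest is 82 (Option 2).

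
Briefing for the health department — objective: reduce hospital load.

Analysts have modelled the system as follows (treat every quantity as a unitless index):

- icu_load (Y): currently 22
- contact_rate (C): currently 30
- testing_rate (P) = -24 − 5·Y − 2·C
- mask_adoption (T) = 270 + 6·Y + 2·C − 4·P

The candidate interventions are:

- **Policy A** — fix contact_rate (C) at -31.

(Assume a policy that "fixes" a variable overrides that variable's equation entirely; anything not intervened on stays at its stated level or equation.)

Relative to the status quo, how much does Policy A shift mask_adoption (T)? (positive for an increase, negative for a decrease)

Baseline:
  Y = 22
  C = 30
  P = -24 − 5·22 − 2·30 = -194
  T = 270 + 6·22 + 2·30 − 4·(-194) = 1238
Policy A (C := -31):
  Y = 22
  C = -31
  P = -24 − 5·22 − 2·(-31) = -72
  T = 270 + 6·22 + 2·(-31) − 4·(-72) = 628
Change in T: 628 − 1238 = -610

-610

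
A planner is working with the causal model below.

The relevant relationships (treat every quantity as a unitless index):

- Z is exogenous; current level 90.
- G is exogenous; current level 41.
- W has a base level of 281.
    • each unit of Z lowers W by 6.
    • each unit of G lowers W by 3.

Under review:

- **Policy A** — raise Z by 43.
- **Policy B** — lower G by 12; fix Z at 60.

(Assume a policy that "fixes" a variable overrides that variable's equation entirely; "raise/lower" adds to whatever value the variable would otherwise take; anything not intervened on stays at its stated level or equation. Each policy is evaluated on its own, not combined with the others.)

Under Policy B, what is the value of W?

-166

Policy B (G − 12, Z := 60):
  Z = 60
  G = 41 − 12 = 29
  W = 281 − 6·60 − 3·29 = -166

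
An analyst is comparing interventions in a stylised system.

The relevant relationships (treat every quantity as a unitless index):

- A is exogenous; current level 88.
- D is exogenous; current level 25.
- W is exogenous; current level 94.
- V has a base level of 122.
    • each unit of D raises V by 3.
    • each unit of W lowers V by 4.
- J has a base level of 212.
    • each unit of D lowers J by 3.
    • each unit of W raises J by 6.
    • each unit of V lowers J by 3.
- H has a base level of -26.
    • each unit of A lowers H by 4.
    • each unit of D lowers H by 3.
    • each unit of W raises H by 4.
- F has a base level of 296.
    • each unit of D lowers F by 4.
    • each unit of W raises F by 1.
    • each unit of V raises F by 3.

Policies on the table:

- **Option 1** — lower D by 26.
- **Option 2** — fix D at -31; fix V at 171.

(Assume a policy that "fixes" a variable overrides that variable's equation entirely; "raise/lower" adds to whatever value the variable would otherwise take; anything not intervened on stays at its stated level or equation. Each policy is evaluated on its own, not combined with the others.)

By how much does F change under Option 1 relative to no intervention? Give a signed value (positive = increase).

-130

Baseline:
  D = 25
  W = 94
  V = 122 + 3·25 − 4·94 = -179
  F = 296 − 4·25 + 94 + 3·(-179) = -247
Option 1 (D − 26):
  D = 25 − 26 = -1
  W = 94
  V = 122 + 3·(-1) − 4·94 = -257
  F = 296 − 4·(-1) + 94 + 3·(-257) = -377
Change in F: -377 − (-247) = -130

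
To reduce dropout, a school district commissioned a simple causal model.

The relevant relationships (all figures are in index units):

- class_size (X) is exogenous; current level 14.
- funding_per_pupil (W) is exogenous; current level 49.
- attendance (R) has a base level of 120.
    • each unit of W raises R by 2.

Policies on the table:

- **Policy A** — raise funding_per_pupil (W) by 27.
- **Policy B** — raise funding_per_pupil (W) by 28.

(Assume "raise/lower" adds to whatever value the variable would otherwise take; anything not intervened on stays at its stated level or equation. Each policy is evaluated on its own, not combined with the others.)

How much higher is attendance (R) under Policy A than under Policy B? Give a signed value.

-2

Policy A (W + 27):
  W = 49 + 27 = 76
  R = 120 + 2·76 = 272
Policy B (W + 28):
  W = 49 + 28 = 77
  R = 120 + 2·77 = 274
R: 272 − 274 = -2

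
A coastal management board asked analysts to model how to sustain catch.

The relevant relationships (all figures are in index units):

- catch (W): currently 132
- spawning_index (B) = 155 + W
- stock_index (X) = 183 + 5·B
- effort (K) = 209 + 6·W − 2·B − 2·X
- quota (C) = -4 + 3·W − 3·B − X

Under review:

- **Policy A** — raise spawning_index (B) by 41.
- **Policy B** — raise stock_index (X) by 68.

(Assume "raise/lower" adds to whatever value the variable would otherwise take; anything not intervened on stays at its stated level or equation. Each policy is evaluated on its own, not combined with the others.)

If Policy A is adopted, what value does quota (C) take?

-2415

Policy A (B + 41):
  W = 132
  B = 155 + 132 (+41 from intervention) = 328
  X = 183 + 5·328 = 1823
  C = -4 + 3·132 − 3·328 − 1823 = -2415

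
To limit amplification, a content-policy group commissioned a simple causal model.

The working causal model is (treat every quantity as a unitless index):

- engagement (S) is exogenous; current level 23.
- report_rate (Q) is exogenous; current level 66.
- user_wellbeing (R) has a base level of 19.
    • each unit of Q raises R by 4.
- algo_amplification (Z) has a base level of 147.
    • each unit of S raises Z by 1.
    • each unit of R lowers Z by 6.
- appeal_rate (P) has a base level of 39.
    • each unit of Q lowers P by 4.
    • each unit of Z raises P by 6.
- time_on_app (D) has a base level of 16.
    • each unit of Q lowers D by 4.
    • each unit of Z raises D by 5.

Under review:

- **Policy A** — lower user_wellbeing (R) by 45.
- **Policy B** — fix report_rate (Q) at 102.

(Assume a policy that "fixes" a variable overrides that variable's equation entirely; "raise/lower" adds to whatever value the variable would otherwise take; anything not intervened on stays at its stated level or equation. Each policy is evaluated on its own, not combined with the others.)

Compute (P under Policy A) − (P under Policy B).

6948

Policy A (R − 45):
  S = 23
  Q = 66
  R = 19 + 4·66 (−45 from intervention) = 238
  Z = 147 + 23 − 6·238 = -1258
  P = 39 − 4·66 + 6·(-1258) = -7773
Policy B (Q := 102):
  S = 23
  Q = 102
  R = 19 + 4·102 = 427
  Z = 147 + 23 − 6·427 = -2392
  P = 39 − 4·102 + 6·(-2392) = -14721
P: -7773 − (-14721) = 6948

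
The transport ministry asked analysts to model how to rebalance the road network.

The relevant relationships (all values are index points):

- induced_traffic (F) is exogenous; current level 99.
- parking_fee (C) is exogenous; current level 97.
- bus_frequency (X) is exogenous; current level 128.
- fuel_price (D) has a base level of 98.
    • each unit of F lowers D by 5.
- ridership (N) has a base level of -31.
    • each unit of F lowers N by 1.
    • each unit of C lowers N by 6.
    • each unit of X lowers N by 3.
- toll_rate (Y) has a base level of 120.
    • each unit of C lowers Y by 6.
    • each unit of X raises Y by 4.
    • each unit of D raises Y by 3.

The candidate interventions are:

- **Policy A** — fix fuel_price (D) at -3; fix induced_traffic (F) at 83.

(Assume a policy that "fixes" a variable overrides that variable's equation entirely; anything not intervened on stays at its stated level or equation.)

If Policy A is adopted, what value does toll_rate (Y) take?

Policy A (D := -3, F := 83):
  F = 83
  C = 97
  X = 128
  D = -3
  Y = 120 − 6·97 + 4·128 + 3·(-3) = 41

41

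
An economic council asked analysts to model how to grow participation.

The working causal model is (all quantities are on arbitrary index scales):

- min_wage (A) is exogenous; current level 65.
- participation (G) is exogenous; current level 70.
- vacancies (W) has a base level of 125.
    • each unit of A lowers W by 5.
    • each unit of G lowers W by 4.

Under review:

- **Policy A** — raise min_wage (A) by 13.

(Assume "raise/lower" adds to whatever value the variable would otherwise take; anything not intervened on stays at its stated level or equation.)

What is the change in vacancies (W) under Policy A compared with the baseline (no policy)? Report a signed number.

Baseline:
  A = 65
  G = 70
  W = 125 − 5·65 − 4·70 = -480
Policy A (A + 13):
  A = 65 + 13 = 78
  G = 70
  W = 125 − 5·78 − 4·70 = -545
Change in W: -545 − (-480) = -65

-65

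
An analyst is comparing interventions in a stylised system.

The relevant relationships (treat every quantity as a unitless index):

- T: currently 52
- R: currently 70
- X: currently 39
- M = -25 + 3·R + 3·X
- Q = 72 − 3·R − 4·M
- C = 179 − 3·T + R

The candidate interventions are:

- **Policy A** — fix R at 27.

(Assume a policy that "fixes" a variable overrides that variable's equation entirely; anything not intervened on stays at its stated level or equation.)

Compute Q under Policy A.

-701

Policy A (R := 27):
  R = 27
  X = 39
  M = -25 + 3·27 + 3·39 = 173
  Q = 72 − 3·27 − 4·173 = -701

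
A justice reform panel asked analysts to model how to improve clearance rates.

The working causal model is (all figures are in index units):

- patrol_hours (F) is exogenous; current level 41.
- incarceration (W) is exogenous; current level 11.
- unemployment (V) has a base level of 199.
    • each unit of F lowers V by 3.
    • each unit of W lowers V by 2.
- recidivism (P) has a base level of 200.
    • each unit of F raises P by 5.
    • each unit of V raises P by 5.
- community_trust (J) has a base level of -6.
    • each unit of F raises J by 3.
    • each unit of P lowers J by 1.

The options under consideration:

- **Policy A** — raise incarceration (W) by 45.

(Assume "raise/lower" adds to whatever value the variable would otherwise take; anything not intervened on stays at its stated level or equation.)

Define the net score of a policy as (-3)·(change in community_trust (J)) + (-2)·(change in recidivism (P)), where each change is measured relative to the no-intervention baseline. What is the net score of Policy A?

-450

Baseline:
  F = 41
  W = 11
  V = 199 − 3·41 − 2·11 = 54
  P = 200 + 5·41 + 5·54 = 675
  J = -6 + 3·41 − 675 = -558
Policy A (W + 45):
  F = 41
  W = 11 + 45 = 56
  V = 199 − 3·41 − 2·56 = -36
  P = 200 + 5·41 + 5·(-36) = 225
  J = -6 + 3·41 − 225 = -108
ΔJ = -108 − (-558) = 450; ΔP = 225 − 675 = -450
Score = (-3)·450 + (-2)·(-450) = -450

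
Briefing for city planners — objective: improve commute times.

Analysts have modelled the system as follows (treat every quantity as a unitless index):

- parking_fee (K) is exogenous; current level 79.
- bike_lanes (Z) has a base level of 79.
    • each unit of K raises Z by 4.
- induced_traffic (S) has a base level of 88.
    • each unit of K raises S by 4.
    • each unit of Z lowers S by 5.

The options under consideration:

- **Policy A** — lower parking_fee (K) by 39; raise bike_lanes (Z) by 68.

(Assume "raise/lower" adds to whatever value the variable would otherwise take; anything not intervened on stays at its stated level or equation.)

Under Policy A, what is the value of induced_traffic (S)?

-1287

Policy A (K − 39, Z + 68):
  K = 79 − 39 = 40
  Z = 79 + 4·40 (+68 from intervention) = 307
  S = 88 + 4·40 − 5·307 = -1287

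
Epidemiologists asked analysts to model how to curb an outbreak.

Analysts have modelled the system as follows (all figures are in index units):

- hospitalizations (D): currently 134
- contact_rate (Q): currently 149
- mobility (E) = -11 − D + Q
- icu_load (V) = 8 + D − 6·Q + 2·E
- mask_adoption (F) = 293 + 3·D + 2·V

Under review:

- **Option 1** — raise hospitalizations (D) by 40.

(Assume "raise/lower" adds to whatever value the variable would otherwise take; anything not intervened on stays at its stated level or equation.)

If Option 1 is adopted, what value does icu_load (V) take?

-784

Option 1 (D + 40):
  D = 134 + 40 = 174
  Q = 149
  E = -11 − 174 + 149 = -36
  V = 8 + 174 − 6·149 + 2·(-36) = -784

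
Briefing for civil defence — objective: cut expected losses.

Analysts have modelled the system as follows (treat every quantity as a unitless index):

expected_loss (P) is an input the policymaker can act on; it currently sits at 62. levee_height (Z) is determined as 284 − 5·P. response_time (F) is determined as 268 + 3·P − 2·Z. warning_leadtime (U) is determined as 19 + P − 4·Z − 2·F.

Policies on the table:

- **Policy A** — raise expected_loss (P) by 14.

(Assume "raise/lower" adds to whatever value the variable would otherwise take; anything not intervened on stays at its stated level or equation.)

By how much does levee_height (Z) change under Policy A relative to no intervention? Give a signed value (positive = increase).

Baseline:
  P = 62
  Z = 284 − 5·62 = -26
Policy A (P + 14):
  P = 62 + 14 = 76
  Z = 284 − 5·76 = -96
Change in Z: -96 − (-26) = -70

-70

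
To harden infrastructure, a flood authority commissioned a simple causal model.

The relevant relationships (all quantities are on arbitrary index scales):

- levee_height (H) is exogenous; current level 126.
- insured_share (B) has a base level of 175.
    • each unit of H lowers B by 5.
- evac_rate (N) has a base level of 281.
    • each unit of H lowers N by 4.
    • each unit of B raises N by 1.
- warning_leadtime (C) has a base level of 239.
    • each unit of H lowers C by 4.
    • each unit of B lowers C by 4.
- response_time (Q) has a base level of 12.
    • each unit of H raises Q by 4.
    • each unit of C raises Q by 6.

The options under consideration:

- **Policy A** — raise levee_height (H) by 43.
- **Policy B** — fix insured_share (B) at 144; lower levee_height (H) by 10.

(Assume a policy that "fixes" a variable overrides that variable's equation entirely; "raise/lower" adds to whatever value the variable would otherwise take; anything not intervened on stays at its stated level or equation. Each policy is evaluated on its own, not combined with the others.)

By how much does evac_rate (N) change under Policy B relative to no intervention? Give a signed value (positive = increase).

639

Baseline:
  H = 126
  B = 175 − 5·126 = -455
  N = 281 − 4·126 + (-455) = -678
Policy B (B := 144, H − 10):
  H = 126 − 10 = 116
  B = 144
  N = 281 − 4·116 + 144 = -39
Change in N: -39 − (-678) = 639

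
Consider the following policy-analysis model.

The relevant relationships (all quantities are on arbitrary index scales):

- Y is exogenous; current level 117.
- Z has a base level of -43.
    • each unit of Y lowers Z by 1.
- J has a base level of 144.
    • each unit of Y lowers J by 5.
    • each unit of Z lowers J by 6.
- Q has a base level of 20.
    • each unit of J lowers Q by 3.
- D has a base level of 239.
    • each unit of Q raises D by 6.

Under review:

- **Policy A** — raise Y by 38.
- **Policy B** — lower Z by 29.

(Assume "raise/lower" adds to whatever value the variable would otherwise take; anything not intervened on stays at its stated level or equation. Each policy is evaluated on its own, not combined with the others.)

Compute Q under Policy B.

-2059

Policy B (Z − 29):
  Y = 117
  Z = -43 − 117 (−29 from intervention) = -189
  J = 144 − 5·117 − 6·(-189) = 693
  Q = 20 − 3·693 = -2059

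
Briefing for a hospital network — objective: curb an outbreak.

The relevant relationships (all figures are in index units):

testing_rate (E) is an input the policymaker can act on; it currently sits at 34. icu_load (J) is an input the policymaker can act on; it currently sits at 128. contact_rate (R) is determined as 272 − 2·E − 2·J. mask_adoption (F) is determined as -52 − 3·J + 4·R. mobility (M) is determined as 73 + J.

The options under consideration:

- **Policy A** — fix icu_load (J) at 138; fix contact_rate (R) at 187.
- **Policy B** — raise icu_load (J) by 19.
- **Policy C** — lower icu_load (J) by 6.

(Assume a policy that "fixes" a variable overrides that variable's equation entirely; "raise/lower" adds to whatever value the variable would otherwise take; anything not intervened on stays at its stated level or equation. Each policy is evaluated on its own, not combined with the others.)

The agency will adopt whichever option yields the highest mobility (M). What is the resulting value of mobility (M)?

220

Policy A (J := 138, R := 187):
  J = 138
  M = 73 + 138 = 211
Policy B (J + 19):
  J = 128 + 19 = 147
  M = 73 + 147 = 220
Policy C (J − 6):
  J = 128 − 6 = 122
  M = 73 + 122 = 195
Comparing — Policy A: M=211, Policy B: M=220, Policy C: M=195. Highest is 220 (Policy B).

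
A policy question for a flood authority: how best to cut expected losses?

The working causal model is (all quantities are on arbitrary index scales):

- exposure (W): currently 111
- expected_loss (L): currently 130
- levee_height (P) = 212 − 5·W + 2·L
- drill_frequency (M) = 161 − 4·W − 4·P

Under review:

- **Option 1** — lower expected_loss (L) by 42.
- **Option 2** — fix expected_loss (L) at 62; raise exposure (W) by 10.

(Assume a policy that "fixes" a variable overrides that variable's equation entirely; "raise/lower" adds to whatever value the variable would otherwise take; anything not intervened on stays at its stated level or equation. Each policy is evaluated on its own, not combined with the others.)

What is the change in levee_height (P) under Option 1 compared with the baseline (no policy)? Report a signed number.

-84

Baseline:
  W = 111
  L = 130
  P = 212 − 5·111 + 2·130 = -83
Option 1 (L − 42):
  W = 111
  L = 130 − 42 = 88
  P = 212 − 5·111 + 2·88 = -167
Change in P: -167 − (-83) = -84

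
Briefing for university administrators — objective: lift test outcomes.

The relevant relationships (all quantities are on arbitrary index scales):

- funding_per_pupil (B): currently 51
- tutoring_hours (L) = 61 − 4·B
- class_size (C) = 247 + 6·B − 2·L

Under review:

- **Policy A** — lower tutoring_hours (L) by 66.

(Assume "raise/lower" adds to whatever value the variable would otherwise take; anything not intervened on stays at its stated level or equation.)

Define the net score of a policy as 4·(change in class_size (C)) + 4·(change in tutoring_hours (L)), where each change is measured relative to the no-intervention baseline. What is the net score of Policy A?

Baseline:
  B = 51
  L = 61 − 4·51 = -143
  C = 247 + 6·51 − 2·(-143) = 839
Policy A (L − 66):
  B = 51
  L = 61 − 4·51 (−66 from intervention) = -209
  C = 247 + 6·51 − 2·(-209) = 971
ΔC = 971 − 839 = 132; ΔL = -209 − (-143) = -66
Score = 4·132 + 4·(-66) = 264

264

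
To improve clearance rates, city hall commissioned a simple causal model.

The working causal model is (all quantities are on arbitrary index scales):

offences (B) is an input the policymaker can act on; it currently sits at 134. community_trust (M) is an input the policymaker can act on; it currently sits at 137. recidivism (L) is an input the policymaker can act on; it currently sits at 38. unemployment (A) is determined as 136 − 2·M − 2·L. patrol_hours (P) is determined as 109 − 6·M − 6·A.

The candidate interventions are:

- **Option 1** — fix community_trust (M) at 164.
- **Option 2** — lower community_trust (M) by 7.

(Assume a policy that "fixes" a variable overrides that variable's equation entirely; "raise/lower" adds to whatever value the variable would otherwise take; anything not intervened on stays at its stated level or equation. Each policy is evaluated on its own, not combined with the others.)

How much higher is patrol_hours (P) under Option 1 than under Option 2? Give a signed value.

204

Option 1 (M := 164):
  M = 164
  L = 38
  A = 136 − 2·164 − 2·38 = -268
  P = 109 − 6·164 − 6·(-268) = 733
Option 2 (M − 7):
  M = 137 − 7 = 130
  L = 38
  A = 136 − 2·130 − 2·38 = -200
  P = 109 − 6·130 − 6·(-200) = 529
P: 733 − 529 = 204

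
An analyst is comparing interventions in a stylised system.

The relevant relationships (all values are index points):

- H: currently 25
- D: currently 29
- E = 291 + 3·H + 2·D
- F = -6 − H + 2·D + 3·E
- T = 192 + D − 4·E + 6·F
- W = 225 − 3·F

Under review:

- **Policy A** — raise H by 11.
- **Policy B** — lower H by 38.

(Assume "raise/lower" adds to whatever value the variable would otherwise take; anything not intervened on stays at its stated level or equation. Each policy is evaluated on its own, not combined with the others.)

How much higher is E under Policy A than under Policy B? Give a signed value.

147

Policy A (H + 11):
  H = 25 + 11 = 36
  D = 29
  E = 291 + 3·36 + 2·29 = 457
Policy B (H − 38):
  H = 25 − 38 = -13
  D = 29
  E = 291 + 3·(-13) + 2·29 = 310
E: 457 − 310 = 147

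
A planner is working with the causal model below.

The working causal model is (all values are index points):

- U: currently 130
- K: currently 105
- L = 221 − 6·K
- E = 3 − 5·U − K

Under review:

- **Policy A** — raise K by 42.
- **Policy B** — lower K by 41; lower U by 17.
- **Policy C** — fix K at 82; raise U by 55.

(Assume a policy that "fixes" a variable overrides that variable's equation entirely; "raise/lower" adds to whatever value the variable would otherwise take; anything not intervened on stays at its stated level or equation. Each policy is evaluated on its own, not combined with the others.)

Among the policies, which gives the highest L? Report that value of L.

-163

Policy A (K + 42):
  K = 105 + 42 = 147
  L = 221 − 6·147 = -661
Policy B (K − 41, U − 17):
  K = 105 − 41 = 64
  L = 221 − 6·64 = -163
Policy C (K := 82, U + 55):
  K = 82
  L = 221 − 6·82 = -271
Comparing — Policy A: L=-661, Policy B: L=-163, Policy C: L=-271. Highest is -163 (Policy B).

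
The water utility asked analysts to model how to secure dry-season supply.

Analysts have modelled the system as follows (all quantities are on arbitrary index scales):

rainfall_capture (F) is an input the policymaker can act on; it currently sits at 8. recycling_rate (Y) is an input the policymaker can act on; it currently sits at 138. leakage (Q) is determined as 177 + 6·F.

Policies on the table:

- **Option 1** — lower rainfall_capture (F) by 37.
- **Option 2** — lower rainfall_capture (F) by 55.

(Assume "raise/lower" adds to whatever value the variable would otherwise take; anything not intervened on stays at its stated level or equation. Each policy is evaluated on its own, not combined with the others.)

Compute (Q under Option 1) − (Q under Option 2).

Option 1 (F − 37):
  F = 8 − 37 = -29
  Q = 177 + 6·(-29) = 3
Option 2 (F − 55):
  F = 8 − 55 = -47
  Q = 177 + 6·(-47) = -105
Q: 3 − (-105) = 108

108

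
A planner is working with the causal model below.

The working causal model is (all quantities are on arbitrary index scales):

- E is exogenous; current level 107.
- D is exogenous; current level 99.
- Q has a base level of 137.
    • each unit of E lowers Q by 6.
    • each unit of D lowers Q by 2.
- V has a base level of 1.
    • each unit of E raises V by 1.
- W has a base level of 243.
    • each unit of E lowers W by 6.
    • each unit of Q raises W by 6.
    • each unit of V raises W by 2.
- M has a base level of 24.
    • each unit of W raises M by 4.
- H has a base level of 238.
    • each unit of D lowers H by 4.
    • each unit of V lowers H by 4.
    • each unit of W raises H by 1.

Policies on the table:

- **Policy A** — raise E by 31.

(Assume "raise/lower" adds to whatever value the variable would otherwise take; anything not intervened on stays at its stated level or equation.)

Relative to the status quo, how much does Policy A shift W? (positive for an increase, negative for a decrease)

Baseline:
  E = 107
  D = 99
  Q = 137 − 6·107 − 2·99 = -703
  V = 1 + 107 = 108
  W = 243 − 6·107 + 6·(-703) + 2·108 = -4401
Policy A (E + 31):
  E = 107 + 31 = 138
  D = 99
  Q = 137 − 6·138 − 2·99 = -889
  V = 1 + 138 = 139
  W = 243 − 6·138 + 6·(-889) + 2·139 = -5641
Change in W: -5641 − (-4401) = -1240

-1240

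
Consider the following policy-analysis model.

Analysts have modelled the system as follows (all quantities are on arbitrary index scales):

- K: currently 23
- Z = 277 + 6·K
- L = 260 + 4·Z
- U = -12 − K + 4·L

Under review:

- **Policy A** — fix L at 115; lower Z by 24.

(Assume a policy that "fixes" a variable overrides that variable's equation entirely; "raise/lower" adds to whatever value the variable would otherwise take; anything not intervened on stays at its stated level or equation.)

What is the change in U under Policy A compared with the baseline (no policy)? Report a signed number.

-7220

Baseline:
  K = 23
  Z = 277 + 6·23 = 415
  L = 260 + 4·415 = 1920
  U = -12 − 23 + 4·1920 = 7645
Policy A (L := 115, Z − 24):
  K = 23
  Z = 277 + 6·23 (−24 from intervention) = 391
  L = 115
  U = -12 − 23 + 4·115 = 425
Change in U: 425 − 7645 = -7220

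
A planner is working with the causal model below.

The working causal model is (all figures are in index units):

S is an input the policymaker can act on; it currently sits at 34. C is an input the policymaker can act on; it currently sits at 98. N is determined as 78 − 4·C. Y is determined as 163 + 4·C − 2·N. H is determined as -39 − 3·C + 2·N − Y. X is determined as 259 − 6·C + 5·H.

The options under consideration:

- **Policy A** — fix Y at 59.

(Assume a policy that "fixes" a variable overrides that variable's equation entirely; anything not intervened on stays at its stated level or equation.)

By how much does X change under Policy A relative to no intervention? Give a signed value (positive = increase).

5620

Baseline:
  C = 98
  N = 78 − 4·98 = -314
  Y = 163 + 4·98 − 2·(-314) = 1183
  H = -39 − 3·98 + 2·(-314) − 1183 = -2144
  X = 259 − 6·98 + 5·(-2144) = -11049
Policy A (Y := 59):
  C = 98
  N = 78 − 4·98 = -314
  Y = 59
  H = -39 − 3·98 + 2·(-314) − 59 = -1020
  X = 259 − 6·98 + 5·(-1020) = -5429
Change in X: -5429 − (-11049) = 5620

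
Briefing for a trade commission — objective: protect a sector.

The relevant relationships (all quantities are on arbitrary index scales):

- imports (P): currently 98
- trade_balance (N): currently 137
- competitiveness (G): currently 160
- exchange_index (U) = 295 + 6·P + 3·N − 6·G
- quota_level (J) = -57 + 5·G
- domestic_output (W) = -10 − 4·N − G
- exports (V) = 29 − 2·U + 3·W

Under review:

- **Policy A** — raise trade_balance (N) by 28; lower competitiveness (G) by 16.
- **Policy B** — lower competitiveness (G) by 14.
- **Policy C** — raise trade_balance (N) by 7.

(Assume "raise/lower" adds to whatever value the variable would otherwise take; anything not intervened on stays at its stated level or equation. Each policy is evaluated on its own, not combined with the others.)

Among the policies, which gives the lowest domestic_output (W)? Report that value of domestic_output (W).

-814

Policy A (N + 28, G − 16):
  N = 137 + 28 = 165
  G = 160 − 16 = 144
  W = -10 − 4·165 − 144 = -814
Policy B (G − 14):
  N = 137
  G = 160 − 14 = 146
  W = -10 − 4·137 − 146 = -704
Policy C (N + 7):
  N = 137 + 7 = 144
  G = 160
  W = -10 − 4·144 − 160 = -746
Comparing — Policy A: W=-814, Policy B: W=-704, Policy C: W=-746. Lowest is -814 (Policy A).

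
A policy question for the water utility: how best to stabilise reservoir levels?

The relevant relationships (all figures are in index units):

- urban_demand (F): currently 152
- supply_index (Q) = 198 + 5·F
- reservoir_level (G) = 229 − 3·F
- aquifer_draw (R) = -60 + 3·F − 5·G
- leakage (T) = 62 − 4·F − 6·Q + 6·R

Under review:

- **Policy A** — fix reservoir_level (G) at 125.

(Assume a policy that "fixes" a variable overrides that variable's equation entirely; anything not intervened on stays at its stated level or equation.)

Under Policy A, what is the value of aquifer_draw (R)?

Policy A (G := 125):
  F = 152
  G = 125
  R = -60 + 3·152 − 5·125 = -229

-229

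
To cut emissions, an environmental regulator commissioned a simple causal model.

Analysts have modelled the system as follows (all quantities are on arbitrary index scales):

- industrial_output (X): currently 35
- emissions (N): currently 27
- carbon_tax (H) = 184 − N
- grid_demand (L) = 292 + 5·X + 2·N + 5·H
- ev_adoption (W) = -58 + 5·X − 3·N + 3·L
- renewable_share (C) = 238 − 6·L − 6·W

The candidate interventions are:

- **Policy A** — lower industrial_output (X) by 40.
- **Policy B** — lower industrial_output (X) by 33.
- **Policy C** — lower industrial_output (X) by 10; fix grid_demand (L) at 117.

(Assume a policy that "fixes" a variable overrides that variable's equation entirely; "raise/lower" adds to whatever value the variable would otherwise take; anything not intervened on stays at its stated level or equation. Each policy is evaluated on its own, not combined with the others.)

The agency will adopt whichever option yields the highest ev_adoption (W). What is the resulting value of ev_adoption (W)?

Policy A (X − 40):
  X = 35 − 40 = -5
  N = 27
  H = 184 − 27 = 157
  L = 292 + 5·(-5) + 2·27 + 5·157 = 1106
  W = -58 + 5·(-5) − 3·27 + 3·1106 = 3154
Policy B (X − 33):
  X = 35 − 33 = 2
  N = 27
  H = 184 − 27 = 157
  L = 292 + 5·2 + 2·27 + 5·157 = 1141
  W = -58 + 5·2 − 3·27 + 3·1141 = 3294
Policy C (X − 10, L := 117):
  X = 35 − 10 = 25
  N = 27
  H = 184 − 27 = 157
  L = 117
  W = -58 + 5·25 − 3·27 + 3·117 = 337
Comparing — Policy A: W=3154, Policy B: W=3294, Policy C: W=337. Highest is 3294 (Policy B).

3294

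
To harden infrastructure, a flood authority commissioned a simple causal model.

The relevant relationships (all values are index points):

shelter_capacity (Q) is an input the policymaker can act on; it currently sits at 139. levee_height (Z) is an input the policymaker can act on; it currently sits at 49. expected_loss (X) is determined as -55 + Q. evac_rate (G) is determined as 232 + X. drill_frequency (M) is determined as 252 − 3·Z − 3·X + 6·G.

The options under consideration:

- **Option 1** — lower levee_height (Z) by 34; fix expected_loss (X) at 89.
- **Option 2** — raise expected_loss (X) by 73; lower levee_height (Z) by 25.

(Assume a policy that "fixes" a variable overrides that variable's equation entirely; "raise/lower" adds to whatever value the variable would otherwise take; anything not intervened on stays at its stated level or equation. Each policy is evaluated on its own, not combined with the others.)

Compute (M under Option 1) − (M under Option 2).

Option 1 (Z − 34, X := 89):
  Q = 139
  Z = 49 − 34 = 15
  X = 89
  G = 232 + 89 = 321
  M = 252 − 3·15 − 3·89 + 6·321 = 1866
Option 2 (X + 73, Z − 25):
  Q = 139
  Z = 49 − 25 = 24
  X = -55 + 139 (+73 from intervention) = 157
  G = 232 + 157 = 389
  M = 252 − 3·24 − 3·157 + 6·389 = 2043
M: 1866 − 2043 = -177

-177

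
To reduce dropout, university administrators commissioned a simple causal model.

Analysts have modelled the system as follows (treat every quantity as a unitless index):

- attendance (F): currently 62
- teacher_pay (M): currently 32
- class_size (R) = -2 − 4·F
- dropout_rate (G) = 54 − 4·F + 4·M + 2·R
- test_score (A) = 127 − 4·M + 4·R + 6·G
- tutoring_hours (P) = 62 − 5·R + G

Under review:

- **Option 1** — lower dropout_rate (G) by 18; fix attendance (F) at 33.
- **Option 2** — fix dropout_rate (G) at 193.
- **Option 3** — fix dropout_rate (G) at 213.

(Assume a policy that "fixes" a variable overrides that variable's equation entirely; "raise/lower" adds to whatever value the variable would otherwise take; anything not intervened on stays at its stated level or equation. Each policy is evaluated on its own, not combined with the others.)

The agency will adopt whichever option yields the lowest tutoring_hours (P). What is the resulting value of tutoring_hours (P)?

Option 1 (G − 18, F := 33):
  F = 33
  M = 32
  R = -2 − 4·33 = -134
  G = 54 − 4·33 + 4·32 + 2·(-134) (−18 from intervention) = -236
  P = 62 − 5·(-134) + (-236) = 496
Option 2 (G := 193):
  F = 62
  M = 32
  R = -2 − 4·62 = -250
  G = 193
  P = 62 − 5·(-250) + 193 = 1505
Option 3 (G := 213):
  F = 62
  M = 32
  R = -2 − 4·62 = -250
  G = 213
  P = 62 − 5·(-250) + 213 = 1525
Comparing — Option 1: P=496, Option 2: P=1505, Option 3: P=1525. Lowest is 496 (Option 1).

496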